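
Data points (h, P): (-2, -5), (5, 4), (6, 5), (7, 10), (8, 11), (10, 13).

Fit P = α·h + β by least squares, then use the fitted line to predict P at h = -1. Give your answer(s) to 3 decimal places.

Setting ∂/∂α … = 0 gives: 278·α + 34·β = 348;  34·α + 6·β = 38.
det = 278·6 − 34² = 512.
α = (348·6 − 34·38)/512 = 199/128; β = (278·38 − 34·348)/512 = -317/128.
At h = -1: P̂ = (199/128)·(-1) + (-317/128)·(1) = -129/32.

P̂ = -4.031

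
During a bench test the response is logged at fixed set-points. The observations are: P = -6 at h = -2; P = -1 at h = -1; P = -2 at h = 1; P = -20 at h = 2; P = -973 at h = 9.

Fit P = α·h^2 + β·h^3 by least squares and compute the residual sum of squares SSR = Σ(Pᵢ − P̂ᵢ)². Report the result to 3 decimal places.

SSR = 7.706

Setting ∂/∂α … = 0 gives: 6595·α + 59049·β = -78920;  59049·α + 531571·β = -709430.
(Σh^2·h^2 = 6595, Σh^2·h^3 = 59049, Σh^3·h^3 = 531571, Σh^2·P = -78920, Σh^3·P = -709430.)
det = 6595·531571 − 59049² = 18926344.
α = ((-78920)·531571 − 59049·(-709430))/18926344 = -30225625/9463172; β = (6595·(-709430) − 59049·(-78920))/18926344 = -9271885/9463172.
Residuals: -2512903/2365793, 2872642/2365793, 10285583/4731586, 1453535/2365793, -93283/4731586; SSR = 36461345/4731586.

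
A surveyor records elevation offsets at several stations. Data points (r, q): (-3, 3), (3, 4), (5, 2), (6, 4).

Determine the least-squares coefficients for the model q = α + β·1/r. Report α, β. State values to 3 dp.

α = 3.176, β = 0.813

Normal-equation sums: Σ1 = 4, Σ1/r = 11/30, Σ1/r·1/r = 29/100.
For Aᵀq: Σq = 13, Σ1/r·q = 7/5.
Normal equations: [[4, 11/30]; [11/30, 29/100]]·[α, β]ᵀ = [13, 7/5]ᵀ.
Δ = 4·(29/100) − (11/30)² = 923/900.
α = (13·(29/100) − (11/30)·(7/5))/(923/900) = 2931/923; β = (4·(7/5) − (11/30)·13)/(923/900) = 750/923.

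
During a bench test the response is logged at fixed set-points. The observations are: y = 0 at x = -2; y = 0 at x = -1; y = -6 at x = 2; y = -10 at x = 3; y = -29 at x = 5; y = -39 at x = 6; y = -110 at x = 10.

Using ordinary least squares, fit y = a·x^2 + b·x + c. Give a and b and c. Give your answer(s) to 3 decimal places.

a = -1.023, b = -0.843, c = 1.202

AᵀA·[a, b, c]ᵀ = Aᵀy reads: 12035·a + 1367·b + 179·c = -13243;  1367·a + 179·b + 23·c = -1521;  179·a + 23·b + 7·c = -194.
(Σx^2·x^2 = 12035, Σx^2·x = 1367, Σx^2 = 179, Σx·x = 179, Σx = 23, Σ1 = 7, Σx^2·y = -13243, Σx·y = -1521, Σy = -194.)
Solving the 3×3 system (Gaussian elimination) gives a = -36845/36033, b = -121465/144132, c = 57767/48044.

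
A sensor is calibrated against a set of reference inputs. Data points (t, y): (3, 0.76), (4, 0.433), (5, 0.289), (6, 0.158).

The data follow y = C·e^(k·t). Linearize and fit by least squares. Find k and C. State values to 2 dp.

With ln yᵢ as the transformed response and tᵢ as the regressor:
Σt = 18.0000, Σ(t)² = 86.0000, Σln y = -4.1979, Σt·ln y = -21.4490.
Normal system: [[86.0000, 18.0000]; [18.0000, 4]]·[k, ln C]ᵀ = [-21.4490, -4.1979]ᵀ.
Slope k = (n·Σt·ln y − Σt·Σln y)/(n·Σ(t)² − (Σt)²) = (4·-21.4490 − 18.0000·-4.1979)/20.0000 = -0.51165; ln C = (Σln y − k·Σt)/n = 1.25293, so C = exp(1.25293) = 3.50059.

k = -0.51, C = 3.50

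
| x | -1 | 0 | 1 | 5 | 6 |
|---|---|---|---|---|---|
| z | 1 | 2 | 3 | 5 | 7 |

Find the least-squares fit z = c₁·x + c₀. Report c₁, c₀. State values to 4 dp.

Forming MᵀM = [[63, 11]; [11, 5]] and Mᵀz = [69, 18]ᵀ gives MᵀM·[c₁, c₀]ᵀ = Mᵀz.
Δ = 63·5 − 11² = 194.
c₁ = (69·5 − 11·18)/194 = 147/194; c₀ = (63·18 − 11·69)/194 = 375/194.

c₁ = 0.7577, c₀ = 1.9330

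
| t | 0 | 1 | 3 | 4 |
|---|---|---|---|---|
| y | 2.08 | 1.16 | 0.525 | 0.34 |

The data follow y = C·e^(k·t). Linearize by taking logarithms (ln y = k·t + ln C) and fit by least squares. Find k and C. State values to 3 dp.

With ln yᵢ as the transformed response and tᵢ as the regressor:
Sums: Σt = 8.0000, Σ(t)² = 26.0000, Σln y = -0.8424, Σt·ln y = -6.0999.
Normal system: [[26.0000, 8.0000]; [8.0000, 4]]·[k, ln C]ᵀ = [-6.0999, -0.8424]ᵀ.
Solving (det = 40.0000): k = -0.44151, ln C = 0.67243, so C = exp(0.67243) = 1.95900.

k = -0.442, C = 1.959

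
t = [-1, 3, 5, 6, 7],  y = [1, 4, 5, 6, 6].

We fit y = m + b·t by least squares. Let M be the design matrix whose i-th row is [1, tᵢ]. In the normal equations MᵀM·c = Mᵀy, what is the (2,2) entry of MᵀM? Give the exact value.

120

Row 2 ↔ basis t, column 2 ↔ basis t, so (MᵀM)_{2,2} = Σᵢ (t)·(t) = (-1)·(-1) + (3)·(3) + (5)·(5) + (6)·(6) + (7)·(7) = 120.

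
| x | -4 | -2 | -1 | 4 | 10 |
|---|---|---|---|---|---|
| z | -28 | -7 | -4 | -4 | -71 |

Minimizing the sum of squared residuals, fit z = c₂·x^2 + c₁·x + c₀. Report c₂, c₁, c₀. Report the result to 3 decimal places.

c₂ = -1.014, c₁ = 2.941, c₀ = 0.869

The normal equations are: 10529·c₂ + 991·c₁ + 137·c₀ = -7644;  991·c₂ + 137·c₁ + 7·c₀ = -596;  137·c₂ + 7·c₁ + 5·c₀ = -114.
(Σx^2·x^2 = 10529, Σx^2·x = 991, Σx^2 = 137, Σx·x = 137, Σx = 7, Σ1 = 5, Σx^2·z = -7644, Σx·z = -596, Σz = -114.)
Row-reducing yields c₂ = -7855/7746, c₁ = 11389/3873, c₀ = 2243/2582.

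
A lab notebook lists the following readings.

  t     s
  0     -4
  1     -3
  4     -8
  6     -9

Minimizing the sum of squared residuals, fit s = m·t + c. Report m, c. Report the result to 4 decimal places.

m = -1.0110, c = -3.2198

Normal-equation sums: Σt·t = 53, Σt = 11, Σ1 = 4.
For Mᵀs: Σt·s = -89, Σs = -24.
MᵀM·[m, c]ᵀ = Mᵀs becomes [[53, 11]; [11, 4]]·[m, c]ᵀ = [-89, -24]ᵀ.
det = 53·4 − 11² = 91.
m = ((-89)·4 − 11·(-24))/91 = -92/91; c = (53·(-24) − 11·(-89))/91 = -293/91.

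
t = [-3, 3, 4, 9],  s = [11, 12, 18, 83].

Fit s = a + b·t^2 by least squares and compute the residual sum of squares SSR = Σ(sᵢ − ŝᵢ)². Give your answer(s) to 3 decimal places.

SSR = 0.644

Normal-equation sums: Σ1 = 4, Σt^2 = 115, Σt^2·t^2 = 6979.
Moment sums: Σs = 124, Σt^2·s = 7218.
Determinant 4·6979 − 115² = 14691.
a = (124·6979 − 115·7218)/14691 = 35326/14691; b = (4·7218 − 115·124)/14691 = 14612/14691.
Residuals: -5233/14691, 9458/14691, -1560/4897, 455/14691; SSR = 9458/14691.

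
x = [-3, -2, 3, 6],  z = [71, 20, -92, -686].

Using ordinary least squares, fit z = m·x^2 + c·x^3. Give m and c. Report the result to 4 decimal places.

The normal equations are: 1474·m + 7744·c = -24805;  7744·m + 48178·c = -152737.
Δ = 1474·48178 − 7744² = 11044836.
m = ((-24805)·48178 − 7744·(-152737))/11044836 = -61919/55782; c = (1474·(-152737) − 7744·(-24805))/11044836 = -166891/55782.

m = -1.1100, c = -2.9918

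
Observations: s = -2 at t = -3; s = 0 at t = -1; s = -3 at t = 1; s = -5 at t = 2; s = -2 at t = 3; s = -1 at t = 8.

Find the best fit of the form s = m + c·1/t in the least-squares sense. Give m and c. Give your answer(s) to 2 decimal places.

m = -1.98, c = -1.76

Sums needed: Σ1 = 6, Σ1/t = 5/8, Σ1/t·1/t = 1433/576.
For Aᵀs: Σs = -13, Σ1/t·s = -45/8.
AᵀA·[m, c]ᵀ = Aᵀs becomes [[6, 5/8]; [5/8, 1433/576]]·[m, c]ᵀ = [-13, -45/8]ᵀ.
Determinant 6·(1433/576) − (5/8)² = 2791/192.
m = ((-13)·(1433/576) − (5/8)·(-45/8))/(2791/192) = -16604/8373; c = (6·(-45/8) − (5/8)·(-13))/(2791/192) = -4920/2791.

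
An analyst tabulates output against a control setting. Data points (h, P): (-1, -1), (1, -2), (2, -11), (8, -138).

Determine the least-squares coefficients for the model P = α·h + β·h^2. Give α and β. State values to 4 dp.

Sums needed: Σh·h = 70, Σh·h^2 = 520, Σh^2·h^2 = 4114.
Right-hand side: Σh·P = -1127, Σh^2·P = -8879.
MᵀM·[α, β]ᵀ = MᵀP becomes [[70, 520]; [520, 4114]]·[α, β]ᵀ = [-1127, -8879]ᵀ.
Determinant 70·4114 − 520² = 17580.
α = ((-1127)·4114 − 520·(-8879))/17580 = -3233/2930; β = (70·(-8879) − 520·(-1127))/17580 = -1183/586.

α = -1.1034, β = -2.0188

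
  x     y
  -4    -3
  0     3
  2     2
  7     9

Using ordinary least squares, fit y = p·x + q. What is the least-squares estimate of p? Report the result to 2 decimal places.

The normal equations are: 69·p + 5·q = 79;  5·p + 4·q = 11.
(Σx·x = 69, Σx = 5, Σ1 = 4, Σx·y = 79, Σy = 11.)
Determinant 69·4 − 5² = 251.
p = (79·4 − 5·11)/251 = 261/251; q = (69·11 − 5·79)/251 = 364/251.

p = 1.04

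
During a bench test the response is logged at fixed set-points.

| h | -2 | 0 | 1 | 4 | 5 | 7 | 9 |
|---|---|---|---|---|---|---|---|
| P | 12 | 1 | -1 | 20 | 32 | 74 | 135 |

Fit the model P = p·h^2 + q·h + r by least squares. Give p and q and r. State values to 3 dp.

p = 2.002, q = -3.097, r = -0.710

From the data, Σh^2·h^2 = 9860, Σh^2·h = 1254, Σh^2 = 176, Σh·h = 176, Σh = 24, Σ1 = 7.
Moment sums: Σh^2·P = 15728, Σh·P = 1948, ΣP = 273.
XᵀX·[p, q, r]ᵀ = XᵀP becomes [[9860, 1254, 176]; [1254, 176, 24]; [176, 24, 7]]·[p, q, r]ᵀ = [15728, 1948, 273]ᵀ.
Inverting the 3×3 Gram matrix, [p, q, r]ᵀ = [301534/150641, -466532/150641, -106889/150641]ᵀ.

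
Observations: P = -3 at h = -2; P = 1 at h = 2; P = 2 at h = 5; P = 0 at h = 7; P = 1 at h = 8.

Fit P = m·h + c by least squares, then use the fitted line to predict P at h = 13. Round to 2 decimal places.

P̂ = 3.20

Entries of XᵀX: Σh·h = 146, Σh = 20, Σ1 = 5.
Right-hand side: Σh·P = 26, ΣP = 1.
So XᵀX·[m, c]ᵀ = XᵀP: [[146, 20]; [20, 5]]·[m, c]ᵀ = [26, 1]ᵀ.
Δ = 146·5 − 20² = 330.
m = (26·5 − 20·1)/330 = 1/3; c = (146·1 − 20·26)/330 = -17/15.
At h = 13: P̂ = (1/3)·(13) + (-17/15)·(1) = 16/5.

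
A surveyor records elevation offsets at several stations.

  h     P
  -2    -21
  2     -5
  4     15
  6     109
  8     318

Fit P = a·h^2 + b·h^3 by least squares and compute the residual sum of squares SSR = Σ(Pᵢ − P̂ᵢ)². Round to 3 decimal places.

SSR = 5.571

Compute the Gram sums: Σh^2·h^2 = 5680, Σh^2·h^3 = 41568, Σh^3·h^3 = 313024.
Moment sums: Σh^2·P = 24412, Σh^3·P = 187448.
det = 5680·313024 − 41568² = 50077696.
a = (24412·313024 − 41568·187448)/50077696 = -73387/24452; b = (5680·187448 − 41568·24412)/50077696 = 6097/6113.
Residuals: -6210/6113, -5954/6113, -4965/6113, 9848/6113, -3538/6113; SSR = 34053/6113.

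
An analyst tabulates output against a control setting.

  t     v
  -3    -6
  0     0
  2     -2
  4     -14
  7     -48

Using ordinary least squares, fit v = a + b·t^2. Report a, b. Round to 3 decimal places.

a = 1.689, b = -1.006

Normal-equation sums: Σ1 = 5, Σt^2 = 78, Σt^2·t^2 = 2754.
Right-hand side: Σv = -70, Σt^2·v = -2638.
det = 5·2754 − 78² = 7686.
a = ((-70)·2754 − 78·(-2638))/7686 = 2164/1281; b = (5·(-2638) − 78·(-70))/7686 = -3865/3843.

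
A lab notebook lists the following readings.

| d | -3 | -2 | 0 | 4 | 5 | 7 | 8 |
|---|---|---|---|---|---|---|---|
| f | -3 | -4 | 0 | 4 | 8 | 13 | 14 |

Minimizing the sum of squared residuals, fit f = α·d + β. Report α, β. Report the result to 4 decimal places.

α = 1.6386, β = 0.1238

Sums needed: Σd·d = 167, Σd = 19, Σ1 = 7.
Right-hand side: Σd·f = 276, Σf = 32.
So MᵀM·[α, β]ᵀ = Mᵀf: [[167, 19]; [19, 7]]·[α, β]ᵀ = [276, 32]ᵀ.
Eliminating β: 7·(row 1) − 19·(row 2) gives 808·α = 7·276 − 19·32 = 1324, so α = 331/202.
Then β = (32 − 19·(331/202))/7 = 25/202.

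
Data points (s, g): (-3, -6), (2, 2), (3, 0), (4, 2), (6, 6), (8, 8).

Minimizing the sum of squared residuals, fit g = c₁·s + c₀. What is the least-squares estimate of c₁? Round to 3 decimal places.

The normal equations are: 138·c₁ + 20·c₀ = 130;  20·c₁ + 6·c₀ = 12.
Determinant 138·6 − 20² = 428.
c₁ = (130·6 − 20·12)/428 = 135/107; c₀ = (138·12 − 20·130)/428 = -236/107.

c₁ = 1.262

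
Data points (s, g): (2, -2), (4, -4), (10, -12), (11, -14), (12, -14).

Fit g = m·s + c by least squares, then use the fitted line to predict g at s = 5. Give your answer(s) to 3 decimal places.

ĝ = -5.624

Sums needed: Σs·s = 385, Σs = 39, Σ1 = 5.
For Aᵀg: Σs·g = -462, Σg = -46.
So AᵀA·[m, c]ᵀ = Aᵀg: [[385, 39]; [39, 5]]·[m, c]ᵀ = [-462, -46]ᵀ.
Determinant 385·5 − 39² = 404.
m = ((-462)·5 − 39·(-46))/404 = -129/101; c = (385·(-46) − 39·(-462))/404 = 77/101.
At s = 5: ĝ = (-129/101)·(5) + (77/101)·(1) = -568/101.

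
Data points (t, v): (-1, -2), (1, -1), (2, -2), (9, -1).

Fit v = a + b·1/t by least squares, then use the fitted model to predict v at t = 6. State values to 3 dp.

Setting ∂/∂a … = 0 gives: 4·a + (11/18)·b = -6;  (11/18)·a + (733/324)·b = -1/9.
Eliminating b: (733/324)·(row 1) − (11/18)·(row 2) gives (937/108)·a = (733/324)·(-6) − (11/18)·(-1/9) = -1094/81, so a = -4376/2811.
Then b = ((-1/9) − (11/18)·(-4376/2811))/(733/324) = 348/937.
At t = 6: v̂ = (-4376/2811)·(1) + (348/937)·(1/6) = -4202/2811.

v̂ = -1.495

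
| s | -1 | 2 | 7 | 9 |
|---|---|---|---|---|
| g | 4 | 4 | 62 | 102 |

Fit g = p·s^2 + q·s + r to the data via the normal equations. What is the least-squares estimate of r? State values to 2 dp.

r = 1.31

With design matrix A, AᵀA = [[8979, 1079, 135]; [1079, 135, 17]; [135, 17, 4]] and Aᵀg = [11320, 1356, 172]ᵀ.
Solving the 3×3 system (Gaussian elimination) gives p = 6057/4450, q = -4447/4450, r = 2913/2225.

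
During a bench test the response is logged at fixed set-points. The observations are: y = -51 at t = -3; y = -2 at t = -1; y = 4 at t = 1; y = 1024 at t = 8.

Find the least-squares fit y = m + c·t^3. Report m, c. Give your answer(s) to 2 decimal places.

m = 1.66, c = 2.00

XᵀX·[m, c]ᵀ = Xᵀy reads: 4·m + 485·c = 975;  485·m + 262875·c = 525671.
det = 4·262875 − 485² = 816275.
m = (975·262875 − 485·525671)/816275 = 270538/163255; c = (4·525671 − 485·975)/816275 = 1629809/816275.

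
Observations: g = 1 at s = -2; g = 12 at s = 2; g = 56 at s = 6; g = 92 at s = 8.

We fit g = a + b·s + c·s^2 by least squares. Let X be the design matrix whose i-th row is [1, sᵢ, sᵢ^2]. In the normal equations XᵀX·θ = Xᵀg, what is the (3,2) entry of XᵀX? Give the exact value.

Row 3 ↔ basis s^2, column 2 ↔ basis s, so (XᵀX)_{3,2} = Σᵢ (s^2)·(s) = (4)·(-2) + (4)·(2) + (36)·(6) + (64)·(8) = 728.

728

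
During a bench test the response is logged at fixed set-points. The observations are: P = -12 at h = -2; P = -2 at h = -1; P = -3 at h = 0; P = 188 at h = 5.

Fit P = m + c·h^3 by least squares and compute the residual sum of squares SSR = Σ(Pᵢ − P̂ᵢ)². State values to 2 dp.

From the data, Σ1 = 4, Σh^3 = 116, Σh^3·h^3 = 15690.
Moment sums: ΣP = 171, Σh^3·P = 23598.
Eliminating c: 15690·(row 1) − 116·(row 2) gives 49304·m = 15690·171 − 116·23598 = -54378, so m = -27189/24652.
Then c = (23598 − 116·(-27189/24652))/15690 = 18639/12326.
Residuals: 29589/24652, 15163/24652, -46767/24652, 2015/24652; SSR = 133727/24652.

SSR = 5.42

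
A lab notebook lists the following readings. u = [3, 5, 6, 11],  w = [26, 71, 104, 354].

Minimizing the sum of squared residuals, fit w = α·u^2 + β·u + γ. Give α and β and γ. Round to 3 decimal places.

XᵀX·[α, β, γ]ᵀ = Xᵀw reads: 16643·α + 1699·β + 191·γ = 48587;  1699·α + 191·β + 25·γ = 4951;  191·α + 25·β + 4·γ = 555.
Inverting the 3×3 Gram matrix, [α, β, γ]ᵀ = [6191/2046, -2743/2046, 901/341]ᵀ.

α = 3.026, β = -1.341, γ = 2.642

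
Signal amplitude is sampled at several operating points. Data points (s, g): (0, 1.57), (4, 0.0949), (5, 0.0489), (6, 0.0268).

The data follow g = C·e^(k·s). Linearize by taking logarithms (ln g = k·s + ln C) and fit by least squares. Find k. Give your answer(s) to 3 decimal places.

Let Y = ln g. Fitting Y = k·s + ln C by least squares:
AᵀA = [[77.0000, 15.0000]; [15.0000, 4]], rhs = [-46.2257, -8.5412]ᵀ  (here Σs = 15.0000, Σ(s)² = 77.0000, Σln g = -8.5412, Σs·ln g = -46.2257).
Slope k = (n·Σs·ln g − Σs·Σln g)/(n·Σ(s)² − (Σs)²) = (4·-46.2257 − 15.0000·-8.5412)/83.0000 = -0.68416; ln C = (Σln g − k·Σs)/n = 0.43030.

k = -0.684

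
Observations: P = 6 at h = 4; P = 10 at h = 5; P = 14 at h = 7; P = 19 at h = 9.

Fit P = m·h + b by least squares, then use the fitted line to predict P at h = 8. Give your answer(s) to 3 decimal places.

P̂ = 16.610

From the data, Σh·h = 171, Σh = 25, Σ1 = 4.
For AᵀP: Σh·P = 343, ΣP = 49.
Normal equations: [[171, 25]; [25, 4]]·[m, b]ᵀ = [343, 49]ᵀ.
Determinant 171·4 − 25² = 59.
m = (343·4 − 25·49)/59 = 147/59; b = (171·49 − 25·343)/59 = -196/59.
At h = 8: P̂ = (147/59)·(8) + (-196/59)·(1) = 980/59.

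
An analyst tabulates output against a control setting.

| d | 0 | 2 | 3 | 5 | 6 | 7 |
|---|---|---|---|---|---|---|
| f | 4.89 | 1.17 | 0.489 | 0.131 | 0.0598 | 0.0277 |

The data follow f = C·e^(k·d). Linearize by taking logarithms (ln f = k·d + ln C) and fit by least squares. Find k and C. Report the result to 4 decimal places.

k = -0.7351, C = 4.8720

Taking logs, ln f = k·d + ln C, so regress ln f on d.
Sums: Σd = 23.0000, Σ(d)² = 123.0000, Σln f = -7.4068, Σd·ln f = -53.9997.
Normal system: [[123.0000, 23.0000]; [23.0000, 6]]·[k, ln C]ᵀ = [-53.9997, -7.4068]ᵀ.
Δ = 123.0000·6 − (23.0000)² = 209.0000; k = (-53.9997·6 − 23.0000·-7.4068)/209.0000 = -0.73513, ln C = (123.0000·-7.4068 − 23.0000·-53.9997)/209.0000 = 1.58351, so C = exp(1.58351) = 4.87203.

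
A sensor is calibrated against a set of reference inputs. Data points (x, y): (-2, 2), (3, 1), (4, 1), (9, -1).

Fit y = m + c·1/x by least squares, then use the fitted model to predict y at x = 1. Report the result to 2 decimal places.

Sums needed: Σ1 = 4, Σ1/x = 7/36, Σ1/x·1/x = 565/1296.
For Aᵀy: Σy = 3, Σ1/x·y = -19/36.
AᵀA·[m, c]ᵀ = Aᵀy becomes [[4, 7/36]; [7/36, 565/1296]]·[m, c]ᵀ = [3, -19/36]ᵀ.
Eliminating c: (565/1296)·(row 1) − (7/36)·(row 2) gives (737/432)·m = (565/1296)·3 − (7/36)·(-19/36) = 457/324, so m = 1828/2211.
Then c = ((-19/36) − (7/36)·(1828/2211))/(565/1296) = -1164/737.
At x = 1: ŷ = (1828/2211)·(1) + (-1164/737)·(1) = -1664/2211.

ŷ = -0.75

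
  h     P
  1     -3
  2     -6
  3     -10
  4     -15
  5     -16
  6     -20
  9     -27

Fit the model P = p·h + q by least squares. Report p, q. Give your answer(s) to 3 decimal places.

p = -3.046, q = -0.803

Setting ∂/∂p … = 0 gives: 172·p + 30·q = -548;  30·p + 7·q = -97.
Eliminating q: 7·(row 1) − 30·(row 2) gives 304·p = 7·(-548) − 30·(-97) = -926, so p = -463/152.
Then q = ((-97) − 30·(-463/152))/7 = -61/76.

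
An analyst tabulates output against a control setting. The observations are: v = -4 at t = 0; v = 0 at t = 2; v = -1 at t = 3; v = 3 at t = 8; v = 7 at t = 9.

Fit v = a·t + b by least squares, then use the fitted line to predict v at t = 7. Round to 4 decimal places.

Setting ∂/∂a … = 0 gives: 158·a + 22·b = 84;  22·a + 5·b = 5.
(Σt·t = 158, Σt = 22, Σ1 = 5, Σt·v = 84, Σv = 5.)
Eliminating b: 5·(row 1) − 22·(row 2) gives 306·a = 5·84 − 22·5 = 310, so a = 155/153.
Then b = (5 − 22·(155/153))/5 = -529/153.
At t = 7: v̂ = (155/153)·(7) + (-529/153)·(1) = 556/153.

v̂ = 3.6340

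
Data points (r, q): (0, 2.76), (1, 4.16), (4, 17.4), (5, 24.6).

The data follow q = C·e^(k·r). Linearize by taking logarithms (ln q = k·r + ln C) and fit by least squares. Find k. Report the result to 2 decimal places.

Linearized form: ln q = k·r + ln C. From the 4 transformed points,
Over the data: Σr = 10.0000, Σ(r)² = 42.0000, Σln q = 8.5000, Σr·ln q = 28.8651.
Normal system: [[42.0000, 10.0000]; [10.0000, 4]]·[k, ln C]ᵀ = [28.8651, 8.5000]ᵀ.
Slope k = (n·Σr·ln q − Σr·Σln q)/(n·Σ(r)² − (Σr)²) = (4·28.8651 − 10.0000·8.5000)/68.0000 = 0.44795; ln C = (Σln q − k·Σr)/n = 1.00510.

k = 0.45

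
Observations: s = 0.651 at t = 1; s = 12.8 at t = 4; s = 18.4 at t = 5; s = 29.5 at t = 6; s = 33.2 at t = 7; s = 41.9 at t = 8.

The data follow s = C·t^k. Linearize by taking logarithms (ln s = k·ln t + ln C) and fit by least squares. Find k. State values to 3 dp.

Taking logs, ln s = k·ln t + ln C, so regress ln s on ln t.
AᵀA = [[15.8331, 8.8128]; [8.8128, 6]], rhs = [28.8685, 15.6548]ᵀ  (here Σln t = 8.8128, Σ(ln t)² = 15.8331, Σln s = 15.6548, Σln t·ln s = 28.8685).
Δ = 15.8331·6 − (8.8128)² = 17.3327; k = (28.8685·6 − 8.8128·15.6548)/17.3327 = 2.03361, ln C = (15.8331·15.6548 − 8.8128·28.8685)/17.3327 = -0.37785.

k = 2.034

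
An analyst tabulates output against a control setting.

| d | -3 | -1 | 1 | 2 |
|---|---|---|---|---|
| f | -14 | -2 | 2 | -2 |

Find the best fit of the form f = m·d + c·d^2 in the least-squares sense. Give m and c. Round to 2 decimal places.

m = 1.43, c = -1.08

Sums needed: Σd·d = 15, Σd·d^2 = -19, Σd^2·d^2 = 99.
And Σd·f = 42, Σd^2·f = -134.
Eliminating c: 99·(row 1) − (-19)·(row 2) gives 1124·m = 99·42 − (-19)·(-134) = 1612, so m = 403/281.
Then c = ((-134) − (-19)·(403/281))/99 = -303/281.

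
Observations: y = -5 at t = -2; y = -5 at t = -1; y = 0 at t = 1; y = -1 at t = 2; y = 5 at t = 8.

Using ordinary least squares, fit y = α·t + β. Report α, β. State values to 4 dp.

α = 1.0229, β = -2.8366

Setting ∂/∂α … = 0 gives: 74·α + 8·β = 53;  8·α + 5·β = -6.
Δ = 74·5 − 8² = 306.
α = (53·5 − 8·(-6))/306 = 313/306; β = (74·(-6) − 8·53)/306 = -434/153.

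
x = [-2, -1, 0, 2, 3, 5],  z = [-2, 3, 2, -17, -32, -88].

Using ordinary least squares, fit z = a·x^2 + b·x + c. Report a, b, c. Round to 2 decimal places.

a = -2.92, b = -3.39, c = 2.56

Entries of MᵀM: Σx^2·x^2 = 739, Σx^2·x = 151, Σx^2 = 43, Σx·x = 43, Σx = 7, Σ1 = 6.
And Σx^2·z = -2561, Σx·z = -569, Σz = -134.
MᵀM·[a, b, c]ᵀ = Mᵀz becomes [[739, 151, 43]; [151, 43, 7]; [43, 7, 6]]·[a, b, c]ᵀ = [-2561, -569, -134]ᵀ.
Solving the 3×3 system (Gaussian elimination) gives a = -643/220, b = -149/44, c = 141/55.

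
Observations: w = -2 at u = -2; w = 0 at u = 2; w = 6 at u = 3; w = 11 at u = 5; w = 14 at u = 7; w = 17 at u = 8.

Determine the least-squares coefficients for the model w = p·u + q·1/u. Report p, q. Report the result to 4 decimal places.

p = 2.2374, q = -5.9657

Forming XᵀX = [[155, 6]; [6, 484849/705600]] and Xᵀw = [311, 373/40]ᵀ gives XᵀX·[p, q]ᵀ = Xᵀw.
Eliminating q: (484849/705600)·(row 1) − 6·(row 2) gives (9949999/141120)·p = (484849/705600)·311 − 6·(373/40) = 111309719/705600, so p = 111309719/49749995.
Then q = ((373/40) − 6·(111309719/49749995))/(484849/705600) = -59358600/9949999.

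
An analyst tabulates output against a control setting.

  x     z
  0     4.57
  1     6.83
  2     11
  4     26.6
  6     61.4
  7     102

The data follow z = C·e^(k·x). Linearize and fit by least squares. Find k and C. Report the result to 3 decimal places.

k = 0.442, C = 4.500

Linearized form: ln z = k·x + ln C. From the 6 transformed points,
Σx = 20.0000, Σ(x)² = 106.0000, Σln z = 17.8620, Σx·ln z = 76.9200.
Equations: 106.0000·k + 20.0000·ln C = 76.9200;  20.0000·k + 6·ln C = 17.8620.
Δ = 106.0000·6 − (20.0000)² = 236.0000; k = (76.9200·6 − 20.0000·17.8620)/236.0000 = 0.44186, ln C = (106.0000·17.8620 − 20.0000·76.9200)/236.0000 = 1.50413, so C = exp(1.50413) = 4.50023.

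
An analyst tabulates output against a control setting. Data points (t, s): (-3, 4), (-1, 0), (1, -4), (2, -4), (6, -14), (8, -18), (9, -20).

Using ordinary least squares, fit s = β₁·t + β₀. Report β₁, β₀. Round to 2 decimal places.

β₁ = -2.02, β₀ = -1.66

XᵀX·[β₁, β₀]ᵀ = Xᵀs reads: 196·β₁ + 22·β₀ = -432;  22·β₁ + 7·β₀ = -56.
det = 196·7 − 22² = 888.
β₁ = ((-432)·7 − 22·(-56))/888 = -224/111; β₀ = (196·(-56) − 22·(-432))/888 = -184/111.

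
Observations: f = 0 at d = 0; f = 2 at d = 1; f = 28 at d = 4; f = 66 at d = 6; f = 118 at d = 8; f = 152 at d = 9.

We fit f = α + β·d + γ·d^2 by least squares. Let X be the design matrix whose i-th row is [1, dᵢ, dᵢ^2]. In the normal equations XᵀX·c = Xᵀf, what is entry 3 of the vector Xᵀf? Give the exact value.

Entry 3 ↔ basis d^2, so (Xᵀf)_{3} = Σᵢ (d^2)·fᵢ = (0)·(0) + (1)·(2) + (16)·(28) + (36)·(66) + (64)·(118) + (81)·(152) = 22690.

22690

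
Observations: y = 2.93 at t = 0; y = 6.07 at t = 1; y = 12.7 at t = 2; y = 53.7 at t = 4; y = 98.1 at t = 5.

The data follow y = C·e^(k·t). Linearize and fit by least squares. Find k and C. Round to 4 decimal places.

Linearized form: ln y = k·t + ln C. From the 5 transformed points,
Σt = 12.0000, Σ(t)² = 46.0000, Σln y = 13.9894, Σt·ln y = 45.7502.
Equations: 46.0000·k + 12.0000·ln C = 45.7502;  12.0000·k + 5·ln C = 13.9894.
Solving (det = 86.0000): k = 0.70789, ln C = 1.09894, so C = exp(1.09894) = 3.00099.

k = 0.7079, C = 3.0010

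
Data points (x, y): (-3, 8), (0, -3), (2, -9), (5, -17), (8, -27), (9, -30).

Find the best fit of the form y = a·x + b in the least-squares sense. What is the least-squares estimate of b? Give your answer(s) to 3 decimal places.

With design matrix M, MᵀM = [[183, 21]; [21, 6]] and Mᵀy = [-613, -78]ᵀ.
Eliminating b: 6·(row 1) − 21·(row 2) gives 657·a = 6·(-613) − 21·(-78) = -2040, so a = -680/219.
Then b = ((-78) − 21·(-680/219))/6 = -467/219.

b = -2.132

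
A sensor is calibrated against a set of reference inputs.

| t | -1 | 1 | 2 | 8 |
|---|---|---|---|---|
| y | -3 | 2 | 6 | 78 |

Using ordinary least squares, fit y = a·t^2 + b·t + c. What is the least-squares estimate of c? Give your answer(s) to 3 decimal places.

Forming MᵀM = [[4114, 520, 70]; [520, 70, 10]; [70, 10, 4]] and Mᵀy = [5015, 641, 83]ᵀ gives MᵀM·[a, b, c]ᵀ = Mᵀy.
Row-reducing yields a = 239/244, b = 2591/1220, c = -415/244.

c = -1.701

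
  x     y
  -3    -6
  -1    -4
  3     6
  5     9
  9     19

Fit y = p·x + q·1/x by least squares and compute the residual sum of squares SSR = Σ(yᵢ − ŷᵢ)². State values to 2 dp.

Sums needed: Σx·x = 125, Σx·1/x = 5, Σ1/x·1/x = 2581/2025.
Moment sums: Σx·y = 256, Σ1/x·y = 536/45.
MᵀM·[p, q]ᵀ = Mᵀy becomes [[125, 5]; [5, 2581/2025]]·[p, q]ᵀ = [256, 536/45]ᵀ.
det = 125·(2581/2025) − 5² = 10880/81.
p = (256·(2581/2025) − 5·(536/45))/(10880/81) = 67517/34000; q = (125·(536/45) − 5·256)/(10880/81) = 423/272.
Residuals: 1011/2125, -1951/4250, -1011/2125, -31/25, 4059/4250; SSR = 13231/4250.

SSR = 3.11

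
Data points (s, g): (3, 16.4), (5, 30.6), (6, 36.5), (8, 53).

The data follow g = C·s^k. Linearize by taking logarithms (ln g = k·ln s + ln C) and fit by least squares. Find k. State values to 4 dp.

k = 1.1867

Linearized form: ln g = k·ln s + ln C. From the 4 transformed points,
Sums: Σln s = 6.5793, Σ(ln s)² = 11.3317, Σln g = 13.7859, Σln s·ln g = 23.2805.
Normal system: [[11.3317, 6.5793]; [6.5793, 4]]·[k, ln C]ᵀ = [23.2805, 13.7859]ᵀ.
Δ = 11.3317·4 − (6.5793)² = 2.0403; k = (23.2805·4 − 6.5793·13.7859)/2.0403 = 1.18672, ln C = (11.3317·13.7859 − 6.5793·23.2805)/2.0403 = 1.49455.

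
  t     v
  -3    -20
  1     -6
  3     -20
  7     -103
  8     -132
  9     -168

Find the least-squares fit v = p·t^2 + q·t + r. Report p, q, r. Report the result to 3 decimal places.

p = -2.020, q = -0.141, r = -2.542

Forming XᵀX = [[13221, 1585, 213]; [1585, 213, 25]; [213, 25, 6]] and Xᵀv = [-27469, -3295, -449]ᵀ gives XᵀX·[p, q, r]ᵀ = Xᵀv.
Row-reducing yields p = -784313/388308, q = -18245/129436, r = -246802/97077.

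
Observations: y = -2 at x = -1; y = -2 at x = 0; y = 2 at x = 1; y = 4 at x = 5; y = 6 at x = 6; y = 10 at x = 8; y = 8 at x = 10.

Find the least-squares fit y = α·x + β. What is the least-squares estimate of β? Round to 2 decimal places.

With design matrix A, AᵀA = [[227, 29]; [29, 7]] and Aᵀy = [220, 26]ᵀ.
Eliminating β: 7·(row 1) − 29·(row 2) gives 748·α = 7·220 − 29·26 = 786, so α = 393/374.
Then β = (26 − 29·(393/374))/7 = -239/374.

β = -0.64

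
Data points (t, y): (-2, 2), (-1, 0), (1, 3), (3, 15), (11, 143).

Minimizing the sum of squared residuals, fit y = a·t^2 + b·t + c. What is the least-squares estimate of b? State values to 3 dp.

Compute the Gram sums: Σt^2·t^2 = 14740, Σt^2·t = 1350, Σt^2 = 136, Σt·t = 136, Σt = 12, Σ1 = 5.
For Mᵀy: Σt^2·y = 17449, Σt·y = 1617, Σy = 163.
Normal equations: [[14740, 1350, 136]; [1350, 136, 12]; [136, 12, 5]]·[a, b, c]ᵀ = [17449, 1617, 163]ᵀ.
Solving the 3×3 system (Gaussian elimination) gives a = 351305/339542, b = 528123/339542, c = 17577/24253.

b = 1.555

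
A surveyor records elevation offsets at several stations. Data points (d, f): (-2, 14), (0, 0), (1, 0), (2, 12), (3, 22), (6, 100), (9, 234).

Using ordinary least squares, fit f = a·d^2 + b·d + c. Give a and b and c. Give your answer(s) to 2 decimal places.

a = 3.03, b = -1.29, c = -0.39

Sums needed: Σd^2·d^2 = 7971, Σd^2·d = 973, Σd^2 = 135, Σd·d = 135, Σd = 19, Σ1 = 7.
Right-hand side: Σd^2·f = 22856, Σd·f = 2768, Σf = 382.
So AᵀA·[a, b, c]ᵀ = Aᵀf: [[7971, 973, 135]; [973, 135, 19]; [135, 19, 7]]·[a, b, c]ᵀ = [22856, 2768, 382]ᵀ.
Solving the 3×3 system (Gaussian elimination) gives a = 423765/139769, b = -180797/139769, c = -54482/139769.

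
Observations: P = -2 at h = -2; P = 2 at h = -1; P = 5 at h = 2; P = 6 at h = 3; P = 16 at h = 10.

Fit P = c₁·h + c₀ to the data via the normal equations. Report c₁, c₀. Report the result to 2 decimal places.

c₁ = 1.40, c₀ = 2.03

The normal equations are: 118·c₁ + 12·c₀ = 190;  12·c₁ + 5·c₀ = 27.
(Σh·h = 118, Σh = 12, Σ1 = 5, Σh·P = 190, ΣP = 27.)
Δ = 118·5 − 12² = 446.
c₁ = (190·5 − 12·27)/446 = 313/223; c₀ = (118·27 − 12·190)/446 = 453/223.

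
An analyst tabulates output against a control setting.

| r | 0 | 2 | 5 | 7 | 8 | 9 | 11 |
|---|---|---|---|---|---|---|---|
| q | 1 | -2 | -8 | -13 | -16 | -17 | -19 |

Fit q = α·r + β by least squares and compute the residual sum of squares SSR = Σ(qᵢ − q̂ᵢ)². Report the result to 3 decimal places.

SSR = 5.616

Sums needed: Σr·r = 344, Σr = 42, Σ1 = 7.
Right-hand side: Σr·q = -625, Σq = -74.
Normal equations: [[344, 42]; [42, 7]]·[α, β]ᵀ = [-625, -74]ᵀ.
Eliminating β: 7·(row 1) − 42·(row 2) gives 644·α = 7·(-625) − 42·(-74) = -1267, so α = -181/92.
Then β = ((-74) − 42·(-181/92))/7 = 397/322.
Residuals: -75/322, 113/161, 389/644, -297/644, -481/322, -339/644, 907/644; SSR = 3617/644.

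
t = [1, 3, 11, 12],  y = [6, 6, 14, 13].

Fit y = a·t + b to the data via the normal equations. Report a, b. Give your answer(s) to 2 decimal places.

MᵀM·[a, b]ᵀ = Mᵀy reads: 275·a + 27·b = 334;  27·a + 4·b = 39.
Determinant 275·4 − 27² = 371.
a = (334·4 − 27·39)/371 = 283/371; b = (275·39 − 27·334)/371 = 1707/371.

a = 0.76, b = 4.60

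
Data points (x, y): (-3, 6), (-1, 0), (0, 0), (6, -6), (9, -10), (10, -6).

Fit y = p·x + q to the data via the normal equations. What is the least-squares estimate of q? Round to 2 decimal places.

The normal system AᵀA·[p, q]ᵀ = Aᵀy is [[227, 21]; [21, 6]]·[p, q]ᵀ = [-204, -16]ᵀ.
Δ = 227·6 − 21² = 921.
p = ((-204)·6 − 21·(-16))/921 = -296/307; q = (227·(-16) − 21·(-204))/921 = 652/921.

q = 0.71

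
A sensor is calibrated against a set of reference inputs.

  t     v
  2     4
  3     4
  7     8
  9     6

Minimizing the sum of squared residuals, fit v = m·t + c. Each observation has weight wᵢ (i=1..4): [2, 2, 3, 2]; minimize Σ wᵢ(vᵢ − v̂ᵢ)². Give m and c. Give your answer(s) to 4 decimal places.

m = 0.4821, c = 3.1531

Entries of XᵀWX: Σwᵢ·t·t = 335, Σwᵢ·t = 49, Σwᵢ·1 = 9.
Right-hand side: Σwᵢ·t·v = 316, Σwᵢ·v = 52.
XᵀWX·[m, c]ᵀ = XᵀWv becomes [[335, 49]; [49, 9]]·[m, c]ᵀ = [316, 52]ᵀ.
det = 335·9 − 49² = 614.
m = (316·9 − 49·52)/614 = 148/307; c = (335·52 − 49·316)/614 = 968/307.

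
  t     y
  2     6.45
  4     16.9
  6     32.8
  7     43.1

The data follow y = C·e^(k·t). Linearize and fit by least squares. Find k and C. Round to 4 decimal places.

k = 0.3786, C = 3.2806

Taking logs, ln y = k·t + ln C, so regress ln y on t.
Σt = 19.0000, Σ(t)² = 105.0000, Σln y = 11.9453, Σt·ln y = 62.3246.
Equations: 105.0000·k + 19.0000·ln C = 62.3246;  19.0000·k + 4·ln C = 11.9453.
Solving (det = 59.0000): k = 0.37859, ln C = 1.18802, so C = exp(1.18802) = 3.28057.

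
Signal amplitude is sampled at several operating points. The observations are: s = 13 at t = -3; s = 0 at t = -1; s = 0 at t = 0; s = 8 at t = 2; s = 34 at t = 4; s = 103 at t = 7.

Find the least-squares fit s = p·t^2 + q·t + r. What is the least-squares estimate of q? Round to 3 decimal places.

From the data, Σt^2·t^2 = 2755, Σt^2·t = 387, Σt^2 = 79, Σt·t = 79, Σt = 9, Σ1 = 6.
And Σt^2·s = 5740, Σt·s = 834, Σs = 158.
Solving the 3×3 system (Gaussian elimination) gives p = 12539/6352, q = 6495/6352, r = -3785/3176.

q = 1.023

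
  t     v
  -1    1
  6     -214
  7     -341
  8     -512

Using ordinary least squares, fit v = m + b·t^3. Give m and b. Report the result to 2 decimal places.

m = 0.91, b = -1.00

Sums needed: Σ1 = 4, Σt^3 = 1070, Σt^3·t^3 = 426450.
And Σv = -1066, Σt^3·v = -425332.
Normal equations: [[4, 1070]; [1070, 426450]]·[m, b]ᵀ = [-1066, -425332]ᵀ.
Determinant 4·426450 − 1070² = 560900.
m = ((-1066)·426450 − 1070·(-425332))/560900 = 25477/28045; b = (4·(-425332) − 1070·(-1066))/560900 = -140177/140225.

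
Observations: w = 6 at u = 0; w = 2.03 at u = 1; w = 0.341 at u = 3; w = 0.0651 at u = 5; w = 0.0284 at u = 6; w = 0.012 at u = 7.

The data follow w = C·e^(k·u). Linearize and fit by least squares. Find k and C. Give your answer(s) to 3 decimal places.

k = -0.875, C = 5.267

Let Y = ln w. Fitting Y = k·u + ln C by least squares:
Over the data: Σu = 22.0000, Σ(u)² = 120.0000, Σln w = -9.2921, Σu·ln w = -68.5069.
Normal system: [[120.0000, 22.0000]; [22.0000, 6]]·[k, ln C]ᵀ = [-68.5069, -9.2921]ᵀ.
Δ = 120.0000·6 − (22.0000)² = 236.0000; k = (-68.5069·6 − 22.0000·-9.2921)/236.0000 = -0.87549, ln C = (120.0000·-9.2921 − 22.0000·-68.5069)/236.0000 = 1.66143, so C = exp(1.66143) = 5.26681.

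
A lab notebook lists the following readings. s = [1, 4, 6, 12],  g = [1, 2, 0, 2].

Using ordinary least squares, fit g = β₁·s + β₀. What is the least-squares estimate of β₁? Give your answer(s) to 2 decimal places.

The normal system AᵀA·[β₁, β₀]ᵀ = Aᵀg is [[197, 23]; [23, 4]]·[β₁, β₀]ᵀ = [33, 5]ᵀ.
Eliminating β₀: 4·(row 1) − 23·(row 2) gives 259·β₁ = 4·33 − 23·5 = 17, so β₁ = 17/259.
Then β₀ = (5 − 23·(17/259))/4 = 226/259.

β₁ = 0.07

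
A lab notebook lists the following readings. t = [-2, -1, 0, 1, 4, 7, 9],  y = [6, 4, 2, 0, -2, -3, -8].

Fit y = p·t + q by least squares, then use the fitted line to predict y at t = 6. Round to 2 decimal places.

ŷ = -3.85

Entries of AᵀA: Σt·t = 152, Σt = 18, Σ1 = 7.
Moment sums: Σt·y = -117, Σy = -1.
Determinant 152·7 − 18² = 740.
p = ((-117)·7 − 18·(-1))/740 = -801/740; q = (152·(-1) − 18·(-117))/740 = 977/370.
At t = 6: ŷ = (-801/740)·(6) + (977/370)·(1) = -713/185.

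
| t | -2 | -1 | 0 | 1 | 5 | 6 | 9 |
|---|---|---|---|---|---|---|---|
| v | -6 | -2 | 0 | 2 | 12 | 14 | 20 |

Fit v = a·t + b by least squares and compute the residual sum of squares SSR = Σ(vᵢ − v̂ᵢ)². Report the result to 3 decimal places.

Normal-equation sums: Σt·t = 148, Σt = 18, Σ1 = 7.
And Σt·v = 340, Σv = 40.
MᵀM·[a, b]ᵀ = Mᵀv becomes [[148, 18]; [18, 7]]·[a, b]ᵀ = [340, 40]ᵀ.
Δ = 148·7 − 18² = 712.
a = (340·7 − 18·40)/712 = 415/178; b = (148·40 − 18·340)/712 = -25/89.
Residuals: -94/89, 109/178, 25/89, -9/178, 111/178, 26/89, -125/178; SSR = 226/89.

SSR = 2.539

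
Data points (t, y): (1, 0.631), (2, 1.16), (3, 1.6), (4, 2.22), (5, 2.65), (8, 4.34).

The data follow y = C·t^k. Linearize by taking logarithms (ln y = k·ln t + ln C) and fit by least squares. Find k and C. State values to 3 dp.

With ln yᵢ as the transformed response and ln tᵢ as the regressor:
AᵀA = [[10.5236, 6.8669]; [6.8669, 6]], rhs = [6.3457, 3.3979]ᵀ  (here Σln t = 6.8669, Σ(ln t)² = 10.5236, Σln y = 3.3979, Σln t·ln y = 6.3457).
Slope k = (n·Σln t·ln y − Σln t·Σln y)/(n·Σ(ln t)² − (Σln t)²) = (6·6.3457 − 6.8669·3.3979)/15.9867 = 0.92206; ln C = (Σln y − k·Σln t)/n = -0.48897, so C = exp(-0.48897) = 0.61326.

k = 0.922, C = 0.613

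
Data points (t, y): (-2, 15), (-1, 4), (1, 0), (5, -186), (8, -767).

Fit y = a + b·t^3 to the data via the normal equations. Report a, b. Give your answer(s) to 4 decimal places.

Compute the Gram sums: Σ1 = 5, Σt^3 = 629, Σt^3·t^3 = 277835.
And Σy = -934, Σt^3·y = -416078.
det = 5·277835 − 629² = 993534.
a = ((-934)·277835 − 629·(-416078))/993534 = 1107586/496767; b = (5·(-416078) − 629·(-934))/993534 = -746452/496767.

a = 2.2296, b = -1.5026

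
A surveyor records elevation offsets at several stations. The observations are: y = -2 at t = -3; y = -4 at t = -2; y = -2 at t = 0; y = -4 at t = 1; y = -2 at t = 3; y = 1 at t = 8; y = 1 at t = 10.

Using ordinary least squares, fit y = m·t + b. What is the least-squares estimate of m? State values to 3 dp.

The normal system AᵀA·[m, b]ᵀ = Aᵀy is [[187, 17]; [17, 7]]·[m, b]ᵀ = [22, -12]ᵀ.
Eliminating b: 7·(row 1) − 17·(row 2) gives 1020·m = 7·22 − 17·(-12) = 358, so m = 179/510.
Then b = ((-12) − 17·(179/510))/7 = -77/30.

m = 0.351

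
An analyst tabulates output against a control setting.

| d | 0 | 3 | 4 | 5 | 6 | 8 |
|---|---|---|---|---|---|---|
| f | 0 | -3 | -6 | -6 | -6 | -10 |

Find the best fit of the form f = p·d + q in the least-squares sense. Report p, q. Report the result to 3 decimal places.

The normal system XᵀX·[p, q]ᵀ = Xᵀf is [[150, 26]; [26, 6]]·[p, q]ᵀ = [-179, -31]ᵀ.
Determinant 150·6 − 26² = 224.
p = ((-179)·6 − 26·(-31))/224 = -67/56; q = (150·(-31) − 26·(-179))/224 = 1/56.

p = -1.196, q = 0.018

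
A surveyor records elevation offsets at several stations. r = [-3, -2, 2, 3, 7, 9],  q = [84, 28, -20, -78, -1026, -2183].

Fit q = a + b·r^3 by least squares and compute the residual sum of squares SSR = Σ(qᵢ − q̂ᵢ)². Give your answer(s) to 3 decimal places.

The normal system MᵀM·[a, b]ᵀ = Mᵀq is [[6, 1072]; [1072, 650676]]·[a, b]ᵀ = [-3195, -1948083]ᵀ.
Δ = 6·650676 − 1072² = 2754872.
a = ((-3195)·650676 − 1072·(-1948083))/2754872 = 2358789/688718; b = (6·(-1948083) − 1072·(-3195))/2754872 = -4131729/1377436.
Residuals: -569637/1377436, 398399/688718, 393767/688718, -600903/1377436, -783867/1377436, 370075/1377436; SSR = 1954407/1377436.

SSR = 1.419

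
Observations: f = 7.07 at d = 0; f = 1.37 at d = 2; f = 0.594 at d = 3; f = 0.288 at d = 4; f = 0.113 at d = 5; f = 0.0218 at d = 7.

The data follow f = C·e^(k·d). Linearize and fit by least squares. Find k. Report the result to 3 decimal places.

Let Y = ln f. Fitting Y = k·d + ln C by least squares:
Σd = 21.0000, Σ(d)² = 103.0000, Σln f = -5.5012, Σd·ln f = -43.5949.
Equations: 103.0000·k + 21.0000·ln C = -43.5949;  21.0000·k + 6·ln C = -5.5012.
Solving (det = 177.0000): k = -0.82511, ln C = 1.97101.

k = -0.825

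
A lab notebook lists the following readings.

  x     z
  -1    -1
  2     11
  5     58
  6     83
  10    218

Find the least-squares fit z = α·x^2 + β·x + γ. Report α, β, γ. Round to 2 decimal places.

The normal system AᵀA·[α, β, γ]ᵀ = Aᵀz is [[11938, 1348, 166]; [1348, 166, 22]; [166, 22, 5]]·[α, β, γ]ᵀ = [26281, 2991, 369]ᵀ.
Solving the 3×3 system (Gaussian elimination) gives α = 315959/158262, β = 307387/158262, γ = -27101/26377.

α = 2.00, β = 1.94, γ = -1.03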